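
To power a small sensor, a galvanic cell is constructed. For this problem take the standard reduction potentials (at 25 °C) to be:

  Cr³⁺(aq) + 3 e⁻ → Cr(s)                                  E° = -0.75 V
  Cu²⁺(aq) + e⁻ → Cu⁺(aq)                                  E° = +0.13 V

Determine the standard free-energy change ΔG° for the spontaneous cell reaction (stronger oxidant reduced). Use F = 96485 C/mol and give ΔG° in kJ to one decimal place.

Cu²⁺/Cu⁺ (E° = +0.13 V) is the cathode; Cr³⁺/Cr (E° = -0.75 V) is the anode, so E°cell = +0.88 V.
Balancing electrons gives n = 3 (lcm of 1 and 3).
ΔG° = −nFE° = −(3)(96485)(+0.88) = -254,720 J = -254.7 kJ.

-254.7 kJ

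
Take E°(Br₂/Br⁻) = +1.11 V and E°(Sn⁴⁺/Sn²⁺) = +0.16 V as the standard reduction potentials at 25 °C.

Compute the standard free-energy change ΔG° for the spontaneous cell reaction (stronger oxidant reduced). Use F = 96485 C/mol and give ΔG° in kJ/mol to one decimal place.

Br₂/Br⁻ (E° = +1.11 V) is the cathode; Sn⁴⁺/Sn²⁺ (E° = +0.16 V) is the anode, so E°cell = +0.95 V.
Balancing electrons gives n = 2 (lcm of 2 and 2).
ΔG° = −nFE° = −(2)(96485)(+0.95) = -183,322 J = -183.3 kJ/mol.

-183.3 kJ/mol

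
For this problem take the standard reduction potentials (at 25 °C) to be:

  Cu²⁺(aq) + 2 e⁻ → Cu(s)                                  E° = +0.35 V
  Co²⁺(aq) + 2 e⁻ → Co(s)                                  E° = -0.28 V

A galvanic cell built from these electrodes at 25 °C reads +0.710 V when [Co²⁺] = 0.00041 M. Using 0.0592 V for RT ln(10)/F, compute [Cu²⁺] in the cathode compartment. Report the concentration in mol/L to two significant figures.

Cu²⁺/Cu is the cathode, Co²⁺/Co the anode: E°cell = +0.63 V, n = 2.
Overall reaction: Cu²⁺(aq) + Co(s) → Cu(s) + Co²⁺(aq); Q = [Co²⁺]^1/[Cu²⁺]^1.
From E = E° − (0.0592/n) log Q: log Q = (E° − E)·n/0.0592 = (+0.63 − (+0.710))·2/0.0592 = -2.7027.
So 1·log[Cu²⁺] = 1·log(0.00041) − log Q = -3.3872 − (-2.7027) = -0.6845; [Cu²⁺] = 10^(-0.6845) ≈ 0.21 M.

0.21 M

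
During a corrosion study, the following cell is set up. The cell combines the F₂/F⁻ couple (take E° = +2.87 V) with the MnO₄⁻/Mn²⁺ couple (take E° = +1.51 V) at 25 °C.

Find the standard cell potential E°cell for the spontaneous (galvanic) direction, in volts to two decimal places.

+1.36 V

The F₂/F⁻ couple has the higher reduction potential, so it is the cathode; MnO₄⁻/Mn²⁺ is oxidised at the anode.
E°cell = E°(cathode) − E°(anode) = (+2.87) − (+1.51) = +1.36 V.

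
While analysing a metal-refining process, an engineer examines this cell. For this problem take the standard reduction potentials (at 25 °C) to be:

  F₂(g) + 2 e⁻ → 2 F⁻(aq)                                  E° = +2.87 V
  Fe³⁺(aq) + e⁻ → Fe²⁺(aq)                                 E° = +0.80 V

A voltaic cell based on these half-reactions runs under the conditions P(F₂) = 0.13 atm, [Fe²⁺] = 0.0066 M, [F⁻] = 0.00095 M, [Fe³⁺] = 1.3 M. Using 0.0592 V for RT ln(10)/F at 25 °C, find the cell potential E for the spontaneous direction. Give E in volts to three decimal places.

+2.087 V

F₂/F⁻ is the cathode (higher E°), Fe³⁺/Fe²⁺ the anode: E°cell = +2.87 − (+0.80) = +2.07 V, n = 2.
Overall: F₂(g) + 2 Fe²⁺(aq) → 2 F⁻(aq) + 2 Fe³⁺(aq)
Q = [F⁻]^2·[Fe³⁺]^2 / (P(F₂)·[Fe²⁺]^2); log Q = -0.570.
E = E° − (0.0592/n) log Q = +2.07 − (0.0592/2)(-0.570) = +2.087 V.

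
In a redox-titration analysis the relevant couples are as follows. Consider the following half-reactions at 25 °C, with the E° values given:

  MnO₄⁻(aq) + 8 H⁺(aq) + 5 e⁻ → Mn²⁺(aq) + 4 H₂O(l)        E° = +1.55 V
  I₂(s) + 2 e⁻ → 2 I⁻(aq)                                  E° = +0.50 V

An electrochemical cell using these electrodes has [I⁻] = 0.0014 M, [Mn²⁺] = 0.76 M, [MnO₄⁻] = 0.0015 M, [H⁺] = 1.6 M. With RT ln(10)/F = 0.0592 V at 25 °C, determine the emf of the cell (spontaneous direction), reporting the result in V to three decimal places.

+0.868 V

MnO₄⁻/Mn²⁺ is the cathode (higher E°), I₂/I⁻ the anode: E°cell = +1.55 − (+0.50) = +1.05 V, n = 10.
Overall: 2 MnO₄⁻(aq) + 16 H⁺(aq) + 10 I⁻(aq) → 2 Mn²⁺(aq) + 8 H₂O(l) + 5 I₂(s)
Q = [Mn²⁺]^2 / ([MnO₄⁻]^2·[H⁺]^16·[I⁻]^10); log Q = 30.682.
E = E° − (0.0592/n) log Q = +1.05 − (0.0592/10)(30.682) = +0.868 V.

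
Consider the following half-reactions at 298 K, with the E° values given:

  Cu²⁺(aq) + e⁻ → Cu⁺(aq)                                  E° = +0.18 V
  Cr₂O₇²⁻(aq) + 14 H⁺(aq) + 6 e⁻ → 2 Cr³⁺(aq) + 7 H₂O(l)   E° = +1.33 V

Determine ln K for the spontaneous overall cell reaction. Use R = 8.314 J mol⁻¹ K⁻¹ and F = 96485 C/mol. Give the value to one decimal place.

Cathode: Cr₂O₇²⁻/Cr³⁺; anode: Cu²⁺/Cu⁺. E°cell = (+1.33) − (+0.18) = +1.15 V, with n = 6.
ΔG° = −nFE° = −RT ln K, so ln K = nFE°/(RT) = (6)(96485)(+1.15) / ((8.314)(298)) = 268.709.

268.7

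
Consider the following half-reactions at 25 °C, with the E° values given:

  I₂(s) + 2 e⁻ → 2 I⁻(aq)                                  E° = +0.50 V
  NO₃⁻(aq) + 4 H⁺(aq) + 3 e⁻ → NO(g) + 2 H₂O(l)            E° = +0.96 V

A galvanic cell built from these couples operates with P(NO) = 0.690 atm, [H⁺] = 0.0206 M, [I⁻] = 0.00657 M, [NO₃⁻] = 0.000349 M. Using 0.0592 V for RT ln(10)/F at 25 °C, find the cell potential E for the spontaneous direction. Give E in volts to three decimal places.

NO₃⁻/NO is the cathode (higher E°), I₂/I⁻ the anode: E°cell = +0.96 − (+0.50) = +0.46 V, n = 6.
Overall: 2 NO₃⁻(aq) + 8 H⁺(aq) + 6 I⁻(aq) → 2 NO(g) + 4 H₂O(l) + 3 I₂(s)
Q = P(NO)^2 / ([NO₃⁻]^2·[H⁺]^8·[I⁻]^6); log Q = 33.176.
E = E° − (0.0592/n) log Q = +0.46 − (0.0592/6)(33.176) = +0.133 V.

+0.133 V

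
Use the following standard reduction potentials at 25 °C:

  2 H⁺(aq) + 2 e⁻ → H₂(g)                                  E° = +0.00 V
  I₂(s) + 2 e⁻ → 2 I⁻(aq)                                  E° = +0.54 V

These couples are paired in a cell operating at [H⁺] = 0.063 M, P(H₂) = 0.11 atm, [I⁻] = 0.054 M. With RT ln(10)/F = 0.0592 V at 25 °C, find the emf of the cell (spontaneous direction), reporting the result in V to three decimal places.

+0.658 V

I₂/I⁻ is the cathode (higher E°), H⁺/H₂ the anode: E°cell = +0.54 − (+0.00) = +0.54 V, n = 2.
Overall: I₂(s) + H₂(g) → 2 I⁻(aq) + 2 H⁺(aq)
Q = [I⁻]^2·[H⁺]^2 / (P(H₂)); log Q = -3.978.
E = E° − (0.0592/n) log Q = +0.54 − (0.0592/2)(-3.978) = +0.658 V.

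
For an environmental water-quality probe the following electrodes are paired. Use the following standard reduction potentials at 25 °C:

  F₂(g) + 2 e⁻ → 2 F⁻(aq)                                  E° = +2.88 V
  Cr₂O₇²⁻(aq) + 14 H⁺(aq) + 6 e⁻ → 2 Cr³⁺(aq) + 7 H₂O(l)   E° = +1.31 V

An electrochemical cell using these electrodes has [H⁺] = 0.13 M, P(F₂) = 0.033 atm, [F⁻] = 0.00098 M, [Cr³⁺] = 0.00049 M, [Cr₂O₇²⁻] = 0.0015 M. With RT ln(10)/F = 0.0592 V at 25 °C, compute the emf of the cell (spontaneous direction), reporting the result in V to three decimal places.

F₂/F⁻ is the cathode (higher E°), Cr₂O₇²⁻/Cr³⁺ the anode: E°cell = +2.88 − (+1.31) = +1.57 V, n = 6.
Overall: 3 F₂(g) + 2 Cr³⁺(aq) + 7 H₂O(l) → 6 F⁻(aq) + Cr₂O₇²⁻(aq) + 14 H⁺(aq)
Q = [F⁻]^6·[Cr₂O₇²⁻]·[H⁺]^14 / (P(F₂)^3·[Cr³⁺]^2); log Q = -22.217.
E = E° − (0.0592/n) log Q = +1.57 − (0.0592/6)(-22.217) = +1.789 V.

+1.789 V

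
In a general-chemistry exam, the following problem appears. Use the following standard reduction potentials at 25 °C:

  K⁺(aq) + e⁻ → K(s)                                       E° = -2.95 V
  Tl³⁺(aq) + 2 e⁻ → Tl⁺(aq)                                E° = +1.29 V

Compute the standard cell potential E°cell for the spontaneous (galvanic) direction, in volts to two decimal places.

+4.24 V

The Tl³⁺/Tl⁺ couple has the higher reduction potential, so it is the cathode; K⁺/K is oxidised at the anode.
E°cell = E°(cathode) − E°(anode) = (+1.29) − (-2.95) = +4.24 V.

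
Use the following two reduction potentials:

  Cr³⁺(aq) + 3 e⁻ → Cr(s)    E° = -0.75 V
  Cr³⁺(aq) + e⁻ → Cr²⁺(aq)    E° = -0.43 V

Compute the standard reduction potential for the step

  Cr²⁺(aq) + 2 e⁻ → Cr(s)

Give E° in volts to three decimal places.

Sequential free energies add, so n₃E°₃ = n₁E°₁ + n₂E°₂.
With n₃ = 3, and the known step contributing 1×(-0.43) V, the unknown satisfies 2·E° = 3×(-0.75) − 1×(-0.43) = -1.820.
E° = -1.820 / 2 = -0.910 V.

-0.910 V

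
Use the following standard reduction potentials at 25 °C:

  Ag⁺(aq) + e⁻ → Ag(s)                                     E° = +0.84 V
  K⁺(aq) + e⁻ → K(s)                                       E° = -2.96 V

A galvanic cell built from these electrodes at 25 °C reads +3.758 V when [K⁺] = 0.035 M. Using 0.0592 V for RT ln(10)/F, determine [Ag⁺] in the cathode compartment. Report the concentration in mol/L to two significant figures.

0.0068 M

Ag⁺/Ag is the cathode, K⁺/K the anode: E°cell = +3.80 V, n = 1.
Overall reaction: Ag⁺(aq) + K(s) → Ag(s) + K⁺(aq); Q = [K⁺]^1/[Ag⁺]^1.
From E = E° − (0.0592/n) log Q: log Q = (E° − E)·n/0.0592 = (+3.80 − (+3.758))·1/0.0592 = 0.7095.
So 1·log[Ag⁺] = 1·log(0.035) − log Q = -1.4559 − (0.7095) = -2.1654; [Ag⁺] = 10^(-2.1654) ≈ 0.0068 M.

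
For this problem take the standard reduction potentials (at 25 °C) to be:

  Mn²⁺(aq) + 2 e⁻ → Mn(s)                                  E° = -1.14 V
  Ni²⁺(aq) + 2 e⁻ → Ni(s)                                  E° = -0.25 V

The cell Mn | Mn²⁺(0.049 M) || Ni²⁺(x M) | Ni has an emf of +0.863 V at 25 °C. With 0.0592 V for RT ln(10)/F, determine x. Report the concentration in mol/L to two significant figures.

Ni²⁺/Ni is the cathode, Mn²⁺/Mn the anode: E°cell = +0.89 V, n = 2.
Overall reaction: Ni²⁺(aq) + Mn(s) → Ni(s) + Mn²⁺(aq); Q = [Mn²⁺]^1/[Ni²⁺]^1.
From E = E° − (0.0592/n) log Q: log Q = (E° − E)·n/0.0592 = (+0.89 − (+0.863))·2/0.0592 = 0.9122.
So 1·log[Ni²⁺] = 1·log(0.049) − log Q = -1.3098 − (0.9122) = -2.2220; [Ni²⁺] = 10^(-2.2220) ≈ 0.0060 M.

0.0060 M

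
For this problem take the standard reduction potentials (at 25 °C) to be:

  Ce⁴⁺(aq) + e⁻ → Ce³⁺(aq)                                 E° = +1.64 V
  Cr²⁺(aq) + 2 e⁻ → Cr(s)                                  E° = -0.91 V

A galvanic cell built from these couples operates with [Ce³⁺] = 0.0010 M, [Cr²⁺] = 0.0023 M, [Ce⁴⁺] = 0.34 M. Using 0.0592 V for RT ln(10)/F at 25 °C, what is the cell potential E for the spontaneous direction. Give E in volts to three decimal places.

Ce⁴⁺/Ce³⁺ is the cathode (higher E°), Cr²⁺/Cr the anode: E°cell = +1.64 − (-0.91) = +2.55 V, n = 2.
Overall: 2 Ce⁴⁺(aq) + Cr(s) → 2 Ce³⁺(aq) + Cr²⁺(aq)
Q = [Ce³⁺]^2·[Cr²⁺] / ([Ce⁴⁺]^2); log Q = -7.701.
E = E° − (0.0592/n) log Q = +2.55 − (0.0592/2)(-7.701) = +2.778 V.

+2.778 V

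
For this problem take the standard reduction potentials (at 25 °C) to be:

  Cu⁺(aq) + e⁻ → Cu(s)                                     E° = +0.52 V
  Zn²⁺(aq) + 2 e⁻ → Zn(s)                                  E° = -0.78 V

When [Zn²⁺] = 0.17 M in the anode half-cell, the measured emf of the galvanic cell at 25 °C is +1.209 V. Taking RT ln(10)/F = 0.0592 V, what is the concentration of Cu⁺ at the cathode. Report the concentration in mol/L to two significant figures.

0.012 M

Cu⁺/Cu is the cathode, Zn²⁺/Zn the anode: E°cell = +1.30 V, n = 2.
Overall reaction: 2 Cu⁺(aq) + Zn(s) → 2 Cu(s) + Zn²⁺(aq); Q = [Zn²⁺]^1/[Cu⁺]^2.
From E = E° − (0.0592/n) log Q: log Q = (E° − E)·n/0.0592 = (+1.30 − (+1.209))·2/0.0592 = 3.0743.
So 2·log[Cu⁺] = 1·log(0.17) − log Q = -0.7696 − (3.0743) = -3.8439; log[Cu⁺] = -3.8439 / 2 = -1.9220; [Cu⁺] = 10^(-1.9220) ≈ 0.012 M.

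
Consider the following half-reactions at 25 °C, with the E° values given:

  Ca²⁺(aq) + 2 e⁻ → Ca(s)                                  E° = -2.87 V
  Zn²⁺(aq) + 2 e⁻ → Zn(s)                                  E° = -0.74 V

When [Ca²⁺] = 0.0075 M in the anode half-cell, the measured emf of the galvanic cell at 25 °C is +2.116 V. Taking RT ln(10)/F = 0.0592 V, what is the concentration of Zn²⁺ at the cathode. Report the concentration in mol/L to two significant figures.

0.0025 M

Zn²⁺/Zn is the cathode, Ca²⁺/Ca the anode: E°cell = +2.13 V, n = 2.
Overall reaction: Zn²⁺(aq) + Ca(s) → Zn(s) + Ca²⁺(aq); Q = [Ca²⁺]^1/[Zn²⁺]^1.
From E = E° − (0.0592/n) log Q: log Q = (E° − E)·n/0.0592 = (+2.13 − (+2.116))·2/0.0592 = 0.4730.
So 1·log[Zn²⁺] = 1·log(0.0075) − log Q = -2.1249 − (0.4730) = -2.5979; [Zn²⁺] = 10^(-2.5979) ≈ 0.0025 M.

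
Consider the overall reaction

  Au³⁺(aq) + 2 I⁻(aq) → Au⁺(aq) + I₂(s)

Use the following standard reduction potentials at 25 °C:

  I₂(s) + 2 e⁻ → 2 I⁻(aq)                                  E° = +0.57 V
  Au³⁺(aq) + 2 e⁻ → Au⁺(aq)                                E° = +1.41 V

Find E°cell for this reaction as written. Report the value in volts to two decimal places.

The Au³⁺/Au⁺ couple has the higher reduction potential, so it is the cathode; I₂/I⁻ is oxidised at the anode.
E°cell = E°(cathode) − E°(anode) = (+1.41) − (+0.57) = +0.84 V.

+0.84 V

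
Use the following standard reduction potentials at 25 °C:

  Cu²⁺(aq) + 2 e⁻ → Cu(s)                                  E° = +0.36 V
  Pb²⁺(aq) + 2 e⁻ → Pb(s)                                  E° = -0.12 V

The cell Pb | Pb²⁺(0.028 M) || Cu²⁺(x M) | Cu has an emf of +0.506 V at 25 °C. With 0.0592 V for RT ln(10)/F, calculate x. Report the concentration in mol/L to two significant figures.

0.21 M

Cu²⁺/Cu is the cathode, Pb²⁺/Pb the anode: E°cell = +0.48 V, n = 2.
Overall reaction: Cu²⁺(aq) + Pb(s) → Cu(s) + Pb²⁺(aq); Q = [Pb²⁺]^1/[Cu²⁺]^1.
From E = E° − (0.0592/n) log Q: log Q = (E° − E)·n/0.0592 = (+0.48 − (+0.506))·2/0.0592 = -0.8784.
So 1·log[Cu²⁺] = 1·log(0.028) − log Q = -1.5528 − (-0.8784) = -0.6744; [Cu²⁺] = 10^(-0.6744) ≈ 0.21 M.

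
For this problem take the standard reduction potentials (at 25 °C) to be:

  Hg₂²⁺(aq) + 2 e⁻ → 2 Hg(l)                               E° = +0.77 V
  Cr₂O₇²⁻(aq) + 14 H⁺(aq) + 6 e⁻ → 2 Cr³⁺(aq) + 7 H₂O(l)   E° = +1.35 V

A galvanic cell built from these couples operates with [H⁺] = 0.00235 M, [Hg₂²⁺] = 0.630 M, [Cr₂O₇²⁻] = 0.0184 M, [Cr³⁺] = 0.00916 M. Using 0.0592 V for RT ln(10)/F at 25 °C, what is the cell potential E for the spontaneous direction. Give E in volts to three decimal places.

Cr₂O₇²⁻/Cr³⁺ is the cathode (higher E°), Hg₂²⁺/Hg the anode: E°cell = +1.35 − (+0.77) = +0.58 V, n = 6.
Overall: Cr₂O₇²⁻(aq) + 14 H⁺(aq) + 6 Hg(l) → 2 Cr³⁺(aq) + 7 H₂O(l) + 3 Hg₂²⁺(aq)
Q = [Cr³⁺]^2·[Hg₂²⁺]^3 / ([Cr₂O₇²⁻]·[H⁺]^14); log Q = 33.862.
E = E° − (0.0592/n) log Q = +0.58 − (0.0592/6)(33.862) = +0.246 V.

+0.246 V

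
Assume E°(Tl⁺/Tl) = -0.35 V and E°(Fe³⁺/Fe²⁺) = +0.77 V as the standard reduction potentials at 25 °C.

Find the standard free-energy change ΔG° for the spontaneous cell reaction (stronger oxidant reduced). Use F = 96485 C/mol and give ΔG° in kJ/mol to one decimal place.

-108.1 kJ/mol

Fe³⁺/Fe²⁺ (E° = +0.77 V) is the cathode; Tl⁺/Tl (E° = -0.35 V) is the anode, so E°cell = +1.12 V.
Balancing electrons gives n = 1 (lcm of 1 and 1).
ΔG° = −nFE° = −(1)(96485)(+1.12) = -108,063 J = -108.1 kJ/mol.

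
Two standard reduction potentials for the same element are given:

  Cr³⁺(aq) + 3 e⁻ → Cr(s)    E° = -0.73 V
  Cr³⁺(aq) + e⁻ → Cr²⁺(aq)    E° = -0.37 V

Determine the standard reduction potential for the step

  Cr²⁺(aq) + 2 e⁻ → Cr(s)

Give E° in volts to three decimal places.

-0.910 V

Sequential free energies add, so n₃E°₃ = n₁E°₁ + n₂E°₂.
With n₃ = 3, and the known step contributing 1×(-0.37) V, the unknown satisfies 2·E° = 3×(-0.73) − 1×(-0.37) = -1.820.
E° = -1.820 / 2 = -0.910 V.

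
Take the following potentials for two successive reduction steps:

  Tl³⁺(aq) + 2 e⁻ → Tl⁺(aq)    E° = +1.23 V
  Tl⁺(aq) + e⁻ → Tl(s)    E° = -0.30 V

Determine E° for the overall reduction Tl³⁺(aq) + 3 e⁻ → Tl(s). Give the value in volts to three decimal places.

Adding the free-energy changes (−nFE°) of the two steps gives −n₃FE°₃ = −n₁FE°₁ − n₂FE°₂.
E°₃ = (2×+1.23 + 1×-0.30) / 3 = (+2.160) / 3 = +0.720 V.
E° values themselves are not directly additive — weighting by electron count is essential.

+0.720 V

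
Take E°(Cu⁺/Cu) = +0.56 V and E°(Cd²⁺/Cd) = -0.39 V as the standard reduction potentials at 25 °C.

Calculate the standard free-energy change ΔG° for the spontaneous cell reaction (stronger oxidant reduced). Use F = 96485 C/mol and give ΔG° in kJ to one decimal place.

Cu⁺/Cu (E° = +0.56 V) is the cathode; Cd²⁺/Cd (E° = -0.39 V) is the anode, so E°cell = +0.95 V.
Balancing electrons gives n = 2 (lcm of 1 and 2).
ΔG° = −nFE° = −(2)(96485)(+0.95) = -183,322 J = -183.3 kJ.

-183.3 kJ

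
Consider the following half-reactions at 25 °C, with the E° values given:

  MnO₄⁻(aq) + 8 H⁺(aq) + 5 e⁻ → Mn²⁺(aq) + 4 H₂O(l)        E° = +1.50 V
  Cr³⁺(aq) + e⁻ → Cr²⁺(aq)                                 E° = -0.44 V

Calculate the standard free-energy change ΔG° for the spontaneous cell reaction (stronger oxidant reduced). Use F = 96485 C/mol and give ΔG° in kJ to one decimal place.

MnO₄⁻/Mn²⁺ (E° = +1.50 V) is the cathode; Cr³⁺/Cr²⁺ (E° = -0.44 V) is the anode, so E°cell = +1.94 V.
Balancing electrons gives n = 5 (lcm of 5 and 1).
ΔG° = −nFE° = −(5)(96485)(+1.94) = -935,904 J = -935.9 kJ.

-935.9 kJ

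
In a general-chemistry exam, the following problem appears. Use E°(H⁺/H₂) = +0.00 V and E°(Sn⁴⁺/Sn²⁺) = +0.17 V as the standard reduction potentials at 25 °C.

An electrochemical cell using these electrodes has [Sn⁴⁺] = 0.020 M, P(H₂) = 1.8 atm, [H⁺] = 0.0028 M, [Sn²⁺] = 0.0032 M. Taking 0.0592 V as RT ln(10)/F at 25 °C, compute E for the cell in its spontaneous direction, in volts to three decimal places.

+0.352 V

Sn⁴⁺/Sn²⁺ is the cathode (higher E°), H⁺/H₂ the anode: E°cell = +0.17 − (+0.00) = +0.17 V, n = 2.
Overall: Sn⁴⁺(aq) + H₂(g) → Sn²⁺(aq) + 2 H⁺(aq)
Q = [Sn²⁺]·[H⁺]^2 / ([Sn⁴⁺]·P(H₂)); log Q = -6.157.
E = E° − (0.0592/n) log Q = +0.17 − (0.0592/2)(-6.157) = +0.352 V.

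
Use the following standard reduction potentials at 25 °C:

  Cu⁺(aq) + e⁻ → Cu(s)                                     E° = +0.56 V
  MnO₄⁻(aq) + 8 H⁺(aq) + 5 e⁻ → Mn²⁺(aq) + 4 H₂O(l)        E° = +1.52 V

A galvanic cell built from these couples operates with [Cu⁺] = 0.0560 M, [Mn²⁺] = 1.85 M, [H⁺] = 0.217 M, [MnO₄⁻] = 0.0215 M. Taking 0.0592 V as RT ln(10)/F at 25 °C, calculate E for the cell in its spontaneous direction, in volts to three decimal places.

MnO₄⁻/Mn²⁺ is the cathode (higher E°), Cu⁺/Cu the anode: E°cell = +1.52 − (+0.56) = +0.96 V, n = 5.
Overall: MnO₄⁻(aq) + 8 H⁺(aq) + 5 Cu(s) → Mn²⁺(aq) + 4 H₂O(l) + 5 Cu⁺(aq)
Q = [Mn²⁺]·[Cu⁺]^5 / ([MnO₄⁻]·[H⁺]^8); log Q = 0.984.
E = E° − (0.0592/n) log Q = +0.96 − (0.0592/5)(0.984) = +0.948 V.

+0.948 V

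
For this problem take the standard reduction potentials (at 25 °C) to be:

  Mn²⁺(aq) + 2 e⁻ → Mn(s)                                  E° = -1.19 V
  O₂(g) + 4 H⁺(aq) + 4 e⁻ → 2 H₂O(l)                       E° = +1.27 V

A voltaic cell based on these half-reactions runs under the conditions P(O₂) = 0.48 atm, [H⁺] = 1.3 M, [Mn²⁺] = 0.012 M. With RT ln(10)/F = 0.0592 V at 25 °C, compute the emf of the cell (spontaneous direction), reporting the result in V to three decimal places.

+2.519 V

O₂/H₂O is the cathode (higher E°), Mn²⁺/Mn the anode: E°cell = +1.27 − (-1.19) = +2.46 V, n = 4.
Overall: O₂(g) + 4 H⁺(aq) + 2 Mn(s) → 2 H₂O(l) + 2 Mn²⁺(aq)
Q = [Mn²⁺]^2 / (P(O₂)·[H⁺]^4); log Q = -3.979.
E = E° − (0.0592/n) log Q = +2.46 − (0.0592/4)(-3.979) = +2.519 V.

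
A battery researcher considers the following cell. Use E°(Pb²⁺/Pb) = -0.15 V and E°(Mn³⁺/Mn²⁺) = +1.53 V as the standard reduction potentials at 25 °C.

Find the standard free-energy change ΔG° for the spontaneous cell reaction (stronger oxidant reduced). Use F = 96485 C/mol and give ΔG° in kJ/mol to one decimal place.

Mn³⁺/Mn²⁺ (E° = +1.53 V) is the cathode; Pb²⁺/Pb (E° = -0.15 V) is the anode, so E°cell = +1.68 V.
Balancing electrons gives n = 2 (lcm of 1 and 2).
ΔG° = −nFE° = −(2)(96485)(+1.68) = -324,190 J = -324.2 kJ/mol.

-324.2 kJ/mol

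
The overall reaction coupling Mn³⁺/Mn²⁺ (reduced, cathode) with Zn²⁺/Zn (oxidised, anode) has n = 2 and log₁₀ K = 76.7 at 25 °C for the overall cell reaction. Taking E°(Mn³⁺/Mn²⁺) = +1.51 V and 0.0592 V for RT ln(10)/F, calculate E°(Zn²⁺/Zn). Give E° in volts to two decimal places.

-0.76 V

E°cell = (0.0592/n)·log K = (0.0592/2)(76.7) = +2.270 V.
Since Mn³⁺/Mn²⁺ is the cathode and Zn²⁺/Zn the anode, E°cell = E°(Mn³⁺/Mn²⁺) − E°(Zn²⁺/Zn).
So E°(Zn²⁺/Zn) = E°(Mn³⁺/Mn²⁺) − E°cell = (+1.51) − (+2.270) = -0.76 V.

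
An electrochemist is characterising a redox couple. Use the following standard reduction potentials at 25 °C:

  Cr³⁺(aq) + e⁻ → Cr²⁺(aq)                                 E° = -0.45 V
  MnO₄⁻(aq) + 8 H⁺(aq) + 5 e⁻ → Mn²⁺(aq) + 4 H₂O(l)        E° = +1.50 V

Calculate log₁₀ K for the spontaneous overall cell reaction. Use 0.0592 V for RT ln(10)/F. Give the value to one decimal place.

Cathode: MnO₄⁻/Mn²⁺; anode: Cr³⁺/Cr²⁺. E°cell = +1.95 V, n = 5.
log K = nE°cell / 0.0592 = (5)(+1.95) / 0.0592 = 164.7.

164.7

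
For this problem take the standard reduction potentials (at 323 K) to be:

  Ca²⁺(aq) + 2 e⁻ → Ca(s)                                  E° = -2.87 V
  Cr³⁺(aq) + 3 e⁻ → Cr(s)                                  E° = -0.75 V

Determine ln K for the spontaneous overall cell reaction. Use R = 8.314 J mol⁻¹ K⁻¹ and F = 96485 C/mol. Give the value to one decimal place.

457.0

Cathode: Cr³⁺/Cr; anode: Ca²⁺/Ca. E°cell = (-0.75) − (-2.87) = +2.12 V, with n = 6.
ΔG° = −nFE° = −RT ln K, so ln K = nFE°/(RT) = (6)(96485)(+2.12) / ((8.314)(323)) = 457.019.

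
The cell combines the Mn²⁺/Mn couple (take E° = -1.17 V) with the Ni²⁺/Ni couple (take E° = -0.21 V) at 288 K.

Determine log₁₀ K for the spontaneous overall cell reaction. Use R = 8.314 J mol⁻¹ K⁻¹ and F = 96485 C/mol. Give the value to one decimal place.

33.6

Cathode: Ni²⁺/Ni; anode: Mn²⁺/Mn. E°cell = (-0.21) − (-1.17) = +0.96 V, with n = 2.
ΔG° = −nFE° = −RT ln K, so ln K = nFE°/(RT) = (2)(96485)(+0.96) / ((8.314)(288)) = 77.367.
log₁₀ K = 77.367 / ln 10 = 33.6.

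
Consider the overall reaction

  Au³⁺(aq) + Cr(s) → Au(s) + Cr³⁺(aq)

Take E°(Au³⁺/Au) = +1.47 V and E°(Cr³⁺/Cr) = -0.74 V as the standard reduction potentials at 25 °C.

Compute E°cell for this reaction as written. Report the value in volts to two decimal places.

+2.21 V

The Au³⁺/Au couple has the higher reduction potential, so it is the cathode; Cr³⁺/Cr is oxidised at the anode.
E°cell = E°(cathode) − E°(anode) = (+1.47) − (-0.74) = +2.21 V.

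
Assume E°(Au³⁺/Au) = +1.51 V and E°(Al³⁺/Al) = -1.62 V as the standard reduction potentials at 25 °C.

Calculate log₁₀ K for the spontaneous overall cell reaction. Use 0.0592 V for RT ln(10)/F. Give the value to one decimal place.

158.6

Cathode: Au³⁺/Au; anode: Al³⁺/Al. E°cell = +3.13 V, n = 3.
log K = nE°cell / 0.0592 = (3)(+3.13) / 0.0592 = 158.6.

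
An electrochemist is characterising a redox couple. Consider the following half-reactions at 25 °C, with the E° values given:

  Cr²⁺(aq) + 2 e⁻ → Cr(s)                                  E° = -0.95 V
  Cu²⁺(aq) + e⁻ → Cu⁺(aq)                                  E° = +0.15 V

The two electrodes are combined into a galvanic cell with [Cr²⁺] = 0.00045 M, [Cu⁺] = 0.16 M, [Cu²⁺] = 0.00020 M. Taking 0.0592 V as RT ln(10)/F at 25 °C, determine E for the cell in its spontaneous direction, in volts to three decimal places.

Cu²⁺/Cu⁺ is the cathode (higher E°), Cr²⁺/Cr the anode: E°cell = +0.15 − (-0.95) = +1.10 V, n = 2.
Overall: 2 Cu²⁺(aq) + Cr(s) → 2 Cu⁺(aq) + Cr²⁺(aq)
Q = [Cu⁺]^2·[Cr²⁺] / ([Cu²⁺]^2); log Q = 2.459.
E = E° − (0.0592/n) log Q = +1.10 − (0.0592/2)(2.459) = +1.027 V.

+1.027 V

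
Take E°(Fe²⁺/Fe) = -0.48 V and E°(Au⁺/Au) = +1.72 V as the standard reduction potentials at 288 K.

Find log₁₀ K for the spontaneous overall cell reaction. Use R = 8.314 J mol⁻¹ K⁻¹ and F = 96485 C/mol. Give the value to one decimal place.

77.0

Cathode: Au⁺/Au; anode: Fe²⁺/Fe. E°cell = (+1.72) − (-0.48) = +2.20 V, with n = 2.
ΔG° = −nFE° = −RT ln K, so ln K = nFE°/(RT) = (2)(96485)(+2.20) / ((8.314)(288)) = 177.301.
log₁₀ K = 177.301 / ln 10 = 77.0.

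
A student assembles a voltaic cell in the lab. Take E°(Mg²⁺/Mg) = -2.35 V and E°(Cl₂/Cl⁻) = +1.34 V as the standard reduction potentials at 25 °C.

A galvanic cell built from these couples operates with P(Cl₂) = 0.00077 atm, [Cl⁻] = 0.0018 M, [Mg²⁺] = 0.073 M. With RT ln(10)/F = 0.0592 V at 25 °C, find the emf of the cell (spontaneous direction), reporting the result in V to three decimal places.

+3.794 V

Cl₂/Cl⁻ is the cathode (higher E°), Mg²⁺/Mg the anode: E°cell = +1.34 − (-2.35) = +3.69 V, n = 2.
Overall: Cl₂(g) + Mg(s) → 2 Cl⁻(aq) + Mg²⁺(aq)
Q = [Cl⁻]^2·[Mg²⁺] / (P(Cl₂)); log Q = -3.513.
E = E° − (0.0592/n) log Q = +3.69 − (0.0592/2)(-3.513) = +3.794 V.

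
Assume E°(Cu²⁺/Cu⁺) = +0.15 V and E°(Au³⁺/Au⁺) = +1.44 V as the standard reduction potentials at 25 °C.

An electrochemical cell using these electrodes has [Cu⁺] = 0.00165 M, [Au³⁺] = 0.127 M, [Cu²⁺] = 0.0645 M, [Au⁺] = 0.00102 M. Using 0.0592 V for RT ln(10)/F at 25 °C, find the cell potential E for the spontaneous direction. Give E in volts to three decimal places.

Au³⁺/Au⁺ is the cathode (higher E°), Cu²⁺/Cu⁺ the anode: E°cell = +1.44 − (+0.15) = +1.29 V, n = 2.
Overall: Au³⁺(aq) + 2 Cu⁺(aq) → Au⁺(aq) + 2 Cu²⁺(aq)
Q = [Au⁺]·[Cu²⁺]^2 / ([Au³⁺]·[Cu⁺]^2); log Q = 1.089.
E = E° − (0.0592/n) log Q = +1.29 − (0.0592/2)(1.089) = +1.258 V.

+1.258 V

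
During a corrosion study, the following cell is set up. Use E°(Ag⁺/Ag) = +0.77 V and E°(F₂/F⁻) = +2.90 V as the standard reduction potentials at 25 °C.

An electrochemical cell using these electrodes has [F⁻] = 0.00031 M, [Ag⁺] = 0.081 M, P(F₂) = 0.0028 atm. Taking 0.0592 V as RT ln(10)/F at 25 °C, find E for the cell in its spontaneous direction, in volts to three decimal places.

F₂/F⁻ is the cathode (higher E°), Ag⁺/Ag the anode: E°cell = +2.90 − (+0.77) = +2.13 V, n = 2.
Overall: F₂(g) + 2 Ag(s) → 2 F⁻(aq) + 2 Ag⁺(aq)
Q = [F⁻]^2·[Ag⁺]^2 / (P(F₂)); log Q = -6.647.
E = E° − (0.0592/n) log Q = +2.13 − (0.0592/2)(-6.647) = +2.327 V.

+2.327 V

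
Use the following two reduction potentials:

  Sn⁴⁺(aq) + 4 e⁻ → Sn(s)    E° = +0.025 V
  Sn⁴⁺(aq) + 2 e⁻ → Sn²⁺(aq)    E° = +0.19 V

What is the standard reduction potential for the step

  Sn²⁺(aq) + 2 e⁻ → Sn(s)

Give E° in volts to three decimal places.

Sequential free energies add, so n₃E°₃ = n₁E°₁ + n₂E°₂.
With n₃ = 4, and the known step contributing 2×(+0.19) V, the unknown satisfies 2·E° = 4×(+0.025) − 2×(+0.19) = -0.280.
E° = -0.280 / 2 = -0.140 V.

-0.140 V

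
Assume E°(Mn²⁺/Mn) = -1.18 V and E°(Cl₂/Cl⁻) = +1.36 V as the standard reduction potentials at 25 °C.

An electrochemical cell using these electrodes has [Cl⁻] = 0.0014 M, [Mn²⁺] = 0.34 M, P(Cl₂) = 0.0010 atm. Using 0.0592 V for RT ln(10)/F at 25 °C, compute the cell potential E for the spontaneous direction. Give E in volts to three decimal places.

Cl₂/Cl⁻ is the cathode (higher E°), Mn²⁺/Mn the anode: E°cell = +1.36 − (-1.18) = +2.54 V, n = 2.
Overall: Cl₂(g) + Mn(s) → 2 Cl⁻(aq) + Mn²⁺(aq)
Q = [Cl⁻]^2·[Mn²⁺] / (P(Cl₂)); log Q = -3.176.
E = E° − (0.0592/n) log Q = +2.54 − (0.0592/2)(-3.176) = +2.634 V.

+2.634 V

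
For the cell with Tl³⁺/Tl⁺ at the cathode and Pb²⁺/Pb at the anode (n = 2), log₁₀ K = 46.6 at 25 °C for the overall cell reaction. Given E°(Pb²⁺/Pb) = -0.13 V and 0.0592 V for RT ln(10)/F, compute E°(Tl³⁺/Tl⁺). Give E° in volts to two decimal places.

+1.25 V

E°cell = (0.0592/n)·log K = (0.0592/2)(46.6) = +1.379 V.
Since Tl³⁺/Tl⁺ is the cathode and Pb²⁺/Pb the anode, E°cell = E°(Tl³⁺/Tl⁺) − E°(Pb²⁺/Pb).
So E°(Tl³⁺/Tl⁺) = E°cell + E°(Pb²⁺/Pb) = +1.379 + (-0.13) = +1.25 V.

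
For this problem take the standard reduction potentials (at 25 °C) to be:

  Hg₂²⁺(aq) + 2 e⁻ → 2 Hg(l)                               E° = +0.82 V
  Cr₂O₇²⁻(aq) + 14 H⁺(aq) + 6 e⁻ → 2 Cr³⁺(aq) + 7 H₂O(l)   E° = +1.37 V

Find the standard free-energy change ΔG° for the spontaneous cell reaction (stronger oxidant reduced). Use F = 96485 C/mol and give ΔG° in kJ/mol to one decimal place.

Cr₂O₇²⁻/Cr³⁺ (E° = +1.37 V) is the cathode; Hg₂²⁺/Hg (E° = +0.82 V) is the anode, so E°cell = +0.55 V.
Balancing electrons gives n = 6 (lcm of 6 and 2).
ΔG° = −nFE° = −(6)(96485)(+0.55) = -318,400 J = -318.4 kJ/mol.

-318.4 kJ/mol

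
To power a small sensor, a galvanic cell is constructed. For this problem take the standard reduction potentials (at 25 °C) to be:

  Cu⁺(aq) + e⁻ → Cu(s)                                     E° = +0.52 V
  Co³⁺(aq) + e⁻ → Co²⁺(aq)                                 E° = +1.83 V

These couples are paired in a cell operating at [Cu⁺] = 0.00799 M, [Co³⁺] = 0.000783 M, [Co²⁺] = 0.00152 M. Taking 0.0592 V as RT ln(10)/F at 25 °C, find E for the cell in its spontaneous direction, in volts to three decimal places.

+1.417 V

Co³⁺/Co²⁺ is the cathode (higher E°), Cu⁺/Cu the anode: E°cell = +1.83 − (+0.52) = +1.31 V, n = 1.
Overall: Co³⁺(aq) + Cu(s) → Co²⁺(aq) + Cu⁺(aq)
Q = [Co²⁺]·[Cu⁺] / ([Co³⁺]); log Q = -1.809.
E = E° − (0.0592/n) log Q = +1.31 − (0.0592/1)(-1.809) = +1.417 V.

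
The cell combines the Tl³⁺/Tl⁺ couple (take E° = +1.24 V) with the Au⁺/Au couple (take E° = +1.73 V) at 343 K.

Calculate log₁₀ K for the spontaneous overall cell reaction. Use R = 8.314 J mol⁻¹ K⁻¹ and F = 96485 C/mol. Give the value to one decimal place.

14.4

Cathode: Au⁺/Au; anode: Tl³⁺/Tl⁺. E°cell = (+1.73) − (+1.24) = +0.49 V, with n = 2.
ΔG° = −nFE° = −RT ln K, so ln K = nFE°/(RT) = (2)(96485)(+0.49) / ((8.314)(343)) = 33.157.
log₁₀ K = 33.157 / ln 10 = 14.4.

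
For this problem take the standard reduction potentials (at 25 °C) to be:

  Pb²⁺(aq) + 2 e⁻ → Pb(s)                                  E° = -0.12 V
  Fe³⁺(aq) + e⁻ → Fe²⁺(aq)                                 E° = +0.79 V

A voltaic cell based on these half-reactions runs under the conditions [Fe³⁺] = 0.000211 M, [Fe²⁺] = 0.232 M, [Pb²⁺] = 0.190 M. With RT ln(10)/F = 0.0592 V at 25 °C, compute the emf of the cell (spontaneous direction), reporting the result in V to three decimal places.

+0.751 V

Fe³⁺/Fe²⁺ is the cathode (higher E°), Pb²⁺/Pb the anode: E°cell = +0.79 − (-0.12) = +0.91 V, n = 2.
Overall: 2 Fe³⁺(aq) + Pb(s) → 2 Fe²⁺(aq) + Pb²⁺(aq)
Q = [Fe²⁺]^2·[Pb²⁺] / ([Fe³⁺]^2); log Q = 5.361.
E = E° − (0.0592/n) log Q = +0.91 − (0.0592/2)(5.361) = +0.751 V.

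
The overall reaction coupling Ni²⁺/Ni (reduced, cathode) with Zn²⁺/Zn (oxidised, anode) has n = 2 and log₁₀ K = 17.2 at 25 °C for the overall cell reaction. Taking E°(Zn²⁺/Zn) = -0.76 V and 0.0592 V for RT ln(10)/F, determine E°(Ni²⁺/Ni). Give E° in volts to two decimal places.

E°cell = (0.0592/n)·log K = (0.0592/2)(17.2) = +0.509 V.
Since Ni²⁺/Ni is the cathode and Zn²⁺/Zn the anode, E°cell = E°(Ni²⁺/Ni) − E°(Zn²⁺/Zn).
So E°(Ni²⁺/Ni) = E°cell + E°(Zn²⁺/Zn) = +0.509 + (-0.76) = -0.25 V.

-0.25 V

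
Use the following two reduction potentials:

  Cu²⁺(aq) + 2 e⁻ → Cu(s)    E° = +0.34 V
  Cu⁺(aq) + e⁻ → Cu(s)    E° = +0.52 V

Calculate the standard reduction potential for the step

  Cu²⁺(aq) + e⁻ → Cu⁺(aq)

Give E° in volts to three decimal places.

+0.160 V

Sequential free energies add, so n₃E°₃ = n₁E°₁ + n₂E°₂.
With n₃ = 2, and the known step contributing 1×(+0.52) V, the unknown satisfies 1·E° = 2×(+0.34) − 1×(+0.52) = +0.160.
E° = +0.160 / 1 = +0.160 V.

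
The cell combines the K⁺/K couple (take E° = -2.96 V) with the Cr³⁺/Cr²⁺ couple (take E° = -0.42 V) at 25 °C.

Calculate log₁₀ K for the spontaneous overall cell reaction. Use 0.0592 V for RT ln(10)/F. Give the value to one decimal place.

Cathode: Cr³⁺/Cr²⁺; anode: K⁺/K. E°cell = +2.54 V, n = 1.
log K = nE°cell / 0.0592 = (1)(+2.54) / 0.0592 = 42.9.

42.9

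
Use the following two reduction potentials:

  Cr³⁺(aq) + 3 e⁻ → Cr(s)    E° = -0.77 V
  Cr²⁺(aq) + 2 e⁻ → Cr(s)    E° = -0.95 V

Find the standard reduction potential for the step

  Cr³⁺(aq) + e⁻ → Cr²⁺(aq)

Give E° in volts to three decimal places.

-0.410 V

Sequential free energies add, so n₃E°₃ = n₁E°₁ + n₂E°₂.
With n₃ = 3, and the known step contributing 2×(-0.95) V, the unknown satisfies 1·E° = 3×(-0.77) − 2×(-0.95) = -0.410.
E° = -0.410 / 1 = -0.410 V.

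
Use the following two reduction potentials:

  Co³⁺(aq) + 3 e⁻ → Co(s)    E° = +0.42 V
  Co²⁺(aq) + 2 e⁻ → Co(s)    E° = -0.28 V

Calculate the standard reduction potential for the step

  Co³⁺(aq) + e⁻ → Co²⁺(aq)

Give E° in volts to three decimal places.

Sequential free energies add, so n₃E°₃ = n₁E°₁ + n₂E°₂.
With n₃ = 3, and the known step contributing 2×(-0.28) V, the unknown satisfies 1·E° = 3×(+0.42) − 2×(-0.28) = +1.820.
E° = +1.820 / 1 = +1.820 V.

+1.820 V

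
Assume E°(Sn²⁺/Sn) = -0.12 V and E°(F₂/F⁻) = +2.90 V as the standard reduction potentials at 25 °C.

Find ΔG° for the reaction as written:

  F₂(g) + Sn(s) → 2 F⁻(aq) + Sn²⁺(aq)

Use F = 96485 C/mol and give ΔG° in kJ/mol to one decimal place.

As written, F₂/F⁻ is reduced (cathode) and Sn²⁺/Sn is oxidised (anode), so E°cell = (+2.90) − (-0.12) = +3.02 V.
Balancing electrons gives n = 2.
ΔG° = −nFE° = −(2)(96485)(+3.02) = -582,769 J = -582.8 kJ/mol.

-582.8 kJ/mol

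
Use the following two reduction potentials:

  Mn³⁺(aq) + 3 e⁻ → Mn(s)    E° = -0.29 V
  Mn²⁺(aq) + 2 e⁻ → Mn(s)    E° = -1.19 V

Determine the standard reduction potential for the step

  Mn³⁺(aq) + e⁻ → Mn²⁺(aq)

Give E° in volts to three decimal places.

Sequential free energies add, so n₃E°₃ = n₁E°₁ + n₂E°₂.
With n₃ = 3, and the known step contributing 2×(-1.19) V, the unknown satisfies 1·E° = 3×(-0.29) − 2×(-1.19) = +1.510.
E° = +1.510 / 1 = +1.510 V.

+1.510 V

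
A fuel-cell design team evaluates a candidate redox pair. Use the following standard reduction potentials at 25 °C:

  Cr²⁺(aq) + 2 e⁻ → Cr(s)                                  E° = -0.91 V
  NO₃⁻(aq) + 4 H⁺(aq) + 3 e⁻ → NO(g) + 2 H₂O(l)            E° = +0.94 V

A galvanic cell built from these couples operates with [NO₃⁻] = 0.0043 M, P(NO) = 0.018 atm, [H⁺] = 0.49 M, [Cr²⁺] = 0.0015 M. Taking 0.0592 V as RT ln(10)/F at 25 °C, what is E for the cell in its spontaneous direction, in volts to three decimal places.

NO₃⁻/NO is the cathode (higher E°), Cr²⁺/Cr the anode: E°cell = +0.94 − (-0.91) = +1.85 V, n = 6.
Overall: 2 NO₃⁻(aq) + 8 H⁺(aq) + 3 Cr(s) → 2 NO(g) + 4 H₂O(l) + 3 Cr²⁺(aq)
Q = P(NO)^2·[Cr²⁺]^3 / ([NO₃⁻]^2·[H⁺]^8); log Q = -4.750.
E = E° − (0.0592/n) log Q = +1.85 − (0.0592/6)(-4.750) = +1.897 V.

+1.897 V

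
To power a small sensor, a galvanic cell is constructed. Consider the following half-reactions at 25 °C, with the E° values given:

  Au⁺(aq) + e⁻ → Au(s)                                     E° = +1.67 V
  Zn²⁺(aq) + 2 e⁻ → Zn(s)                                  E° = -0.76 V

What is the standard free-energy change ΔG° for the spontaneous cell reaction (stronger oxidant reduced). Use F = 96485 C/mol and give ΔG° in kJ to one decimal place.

Au⁺/Au (E° = +1.67 V) is the cathode; Zn²⁺/Zn (E° = -0.76 V) is the anode, so E°cell = +2.43 V.
Balancing electrons gives n = 2 (lcm of 1 and 2).
ΔG° = −nFE° = −(2)(96485)(+2.43) = -468,917 J = -468.9 kJ.

-468.9 kJ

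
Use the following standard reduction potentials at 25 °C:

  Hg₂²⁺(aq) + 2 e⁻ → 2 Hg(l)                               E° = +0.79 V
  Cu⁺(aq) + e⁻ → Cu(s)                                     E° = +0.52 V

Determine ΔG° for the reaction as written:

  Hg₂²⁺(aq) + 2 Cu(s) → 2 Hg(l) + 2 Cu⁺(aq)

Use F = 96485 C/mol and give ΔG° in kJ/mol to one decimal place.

-52.1 kJ/mol

As written, Hg₂²⁺/Hg is reduced (cathode) and Cu⁺/Cu is oxidised (anode), so E°cell = (+0.79) − (+0.52) = +0.27 V.
Balancing electrons gives n = 2.
ΔG° = −nFE° = −(2)(96485)(+0.27) = -52,102 J = -52.1 kJ/mol.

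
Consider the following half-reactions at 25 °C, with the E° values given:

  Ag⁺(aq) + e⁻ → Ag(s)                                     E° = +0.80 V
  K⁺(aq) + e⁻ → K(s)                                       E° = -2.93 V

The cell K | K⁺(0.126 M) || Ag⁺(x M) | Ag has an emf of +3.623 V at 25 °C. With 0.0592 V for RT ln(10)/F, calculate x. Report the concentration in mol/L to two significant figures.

0.0020 M

Ag⁺/Ag is the cathode, K⁺/K the anode: E°cell = +3.73 V, n = 1.
Overall reaction: Ag⁺(aq) + K(s) → Ag(s) + K⁺(aq); Q = [K⁺]^1/[Ag⁺]^1.
From E = E° − (0.0592/n) log Q: log Q = (E° − E)·n/0.0592 = (+3.73 − (+3.623))·1/0.0592 = 1.8074.
So 1·log[Ag⁺] = 1·log(0.126) − log Q = -0.8996 − (1.8074) = -2.7070; [Ag⁺] = 10^(-2.7070) ≈ 0.0020 M.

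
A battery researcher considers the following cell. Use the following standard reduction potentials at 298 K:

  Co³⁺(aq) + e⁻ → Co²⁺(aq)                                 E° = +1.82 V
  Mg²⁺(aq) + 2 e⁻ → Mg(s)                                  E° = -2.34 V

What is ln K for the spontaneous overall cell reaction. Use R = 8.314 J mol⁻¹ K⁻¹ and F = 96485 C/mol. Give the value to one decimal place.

Cathode: Co³⁺/Co²⁺; anode: Mg²⁺/Mg. E°cell = (+1.82) − (-2.34) = +4.16 V, with n = 2.
ΔG° = −nFE° = −RT ln K, so ln K = nFE°/(RT) = (2)(96485)(+4.16) / ((8.314)(298)) = 324.009.

324.0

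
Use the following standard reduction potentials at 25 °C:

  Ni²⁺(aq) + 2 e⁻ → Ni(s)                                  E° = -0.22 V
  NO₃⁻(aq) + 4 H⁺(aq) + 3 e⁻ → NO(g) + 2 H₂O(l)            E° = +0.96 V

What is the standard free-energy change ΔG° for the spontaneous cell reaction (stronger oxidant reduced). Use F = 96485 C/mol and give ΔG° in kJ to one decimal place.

-683.1 kJ

NO₃⁻/NO (E° = +0.96 V) is the cathode; Ni²⁺/Ni (E° = -0.22 V) is the anode, so E°cell = +1.18 V.
Balancing electrons gives n = 6 (lcm of 3 and 2).
ΔG° = −nFE° = −(6)(96485)(+1.18) = -683,114 J = -683.1 kJ.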